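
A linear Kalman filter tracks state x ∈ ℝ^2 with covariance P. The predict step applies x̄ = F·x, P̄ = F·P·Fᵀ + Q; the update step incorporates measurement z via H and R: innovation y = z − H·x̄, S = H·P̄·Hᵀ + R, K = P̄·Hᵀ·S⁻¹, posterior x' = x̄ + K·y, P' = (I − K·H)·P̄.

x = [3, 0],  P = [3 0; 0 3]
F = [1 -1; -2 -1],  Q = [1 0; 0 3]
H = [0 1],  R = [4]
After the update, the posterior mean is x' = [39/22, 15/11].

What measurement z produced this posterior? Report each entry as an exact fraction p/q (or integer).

x̄ = F·x = [3, -6]
P̄ = F·P·Fᵀ + Q = [7 -3; -3 18]
S = H·P̄·Hᵀ + R = [22]
K = P̄·Hᵀ·S⁻¹ = [-3/22; 9/11]
x' − x̄ = [-27/22, 81/11] = K·y
y = (KᵀK)⁻¹·Kᵀ·(x' − x̄) = [9]
z = y + H·x̄ = [9] + [-6] = [3]

z = [3]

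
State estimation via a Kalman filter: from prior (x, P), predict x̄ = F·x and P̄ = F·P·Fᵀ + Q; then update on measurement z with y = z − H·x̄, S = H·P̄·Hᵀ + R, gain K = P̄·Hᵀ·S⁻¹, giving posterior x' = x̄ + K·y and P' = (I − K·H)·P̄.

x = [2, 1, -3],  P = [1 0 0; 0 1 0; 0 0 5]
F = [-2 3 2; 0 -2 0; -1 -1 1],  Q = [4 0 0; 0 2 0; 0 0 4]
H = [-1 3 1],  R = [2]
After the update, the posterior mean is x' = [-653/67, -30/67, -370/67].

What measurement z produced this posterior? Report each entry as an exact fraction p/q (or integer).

z = [3]

x̄ = F·x = [-7, -2, -6]
P̄ = F·P·Fᵀ + Q = [37 -6 9; -6 6 2; 9 2 11]
S = H·P̄·Hᵀ + R = [134]
K = P̄·Hᵀ·S⁻¹ = [-23/67; 13/67; 4/67]
x' − x̄ = [-184/67, 104/67, 32/67] = K·y
y = (KᵀK)⁻¹·Kᵀ·(x' − x̄) = [8]
z = y + H·x̄ = [8] + [-5] = [3]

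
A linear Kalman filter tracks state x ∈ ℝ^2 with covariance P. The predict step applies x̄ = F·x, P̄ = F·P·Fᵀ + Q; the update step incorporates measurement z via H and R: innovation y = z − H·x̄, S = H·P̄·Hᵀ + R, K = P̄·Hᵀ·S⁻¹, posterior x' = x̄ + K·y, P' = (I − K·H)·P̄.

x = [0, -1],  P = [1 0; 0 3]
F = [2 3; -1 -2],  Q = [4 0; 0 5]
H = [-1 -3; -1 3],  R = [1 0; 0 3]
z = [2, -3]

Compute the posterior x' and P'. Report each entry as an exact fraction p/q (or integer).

x' = [4002/8831, -7196/8831]
P' = [8385/8831 -1440/8831; -1440/8831 974/8831]

x̄ = F·x = [-3, 2]
P̄ = F·P·Fᵀ + Q = [35 -20; -20 18]
y = z − H·x̄ = [5, -12]
S = H·P̄·Hᵀ + R = [78 -127; -127 320]
K = P̄·Hᵀ·S⁻¹ = [-4065/8831 -4235/8831; -1482/8831 1454/8831]
x' = x̄ + K·y = [4002/8831, -7196/8831]
P' = (I − K·H)·P̄ = [8385/8831 -1440/8831; -1440/8831 974/8831]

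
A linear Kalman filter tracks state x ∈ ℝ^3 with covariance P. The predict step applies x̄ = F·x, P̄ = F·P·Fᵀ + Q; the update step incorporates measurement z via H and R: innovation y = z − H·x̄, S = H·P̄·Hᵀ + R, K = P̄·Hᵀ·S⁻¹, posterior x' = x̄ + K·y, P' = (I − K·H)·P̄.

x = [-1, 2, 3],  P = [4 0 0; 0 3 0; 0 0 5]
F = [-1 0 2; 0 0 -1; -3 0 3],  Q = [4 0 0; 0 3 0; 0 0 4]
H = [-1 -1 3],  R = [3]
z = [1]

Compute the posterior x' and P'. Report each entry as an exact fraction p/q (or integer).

x̄ = F·x = [7, -3, 12]
P̄ = F·P·Fᵀ + Q = [28 -10 42; -10 8 -15; 42 -15 85]
y = z − H·x̄ = [-31]
S = H·P̄·Hᵀ + R = [622]
K = P̄·Hᵀ·S⁻¹ = [54/311; -43/622; 114/311]
x' = x̄ + K·y = [503/311, -533/622, 198/311]
P' = (I − K·H)·P̄ = [2876/311 -788/311 750/311; -788/311 3127/622 237/311; 750/311 237/311 443/311]

x' = [503/311, -533/622, 198/311]
P' = [2876/311 -788/311 750/311; -788/311 3127/622 237/311; 750/311 237/311 443/311]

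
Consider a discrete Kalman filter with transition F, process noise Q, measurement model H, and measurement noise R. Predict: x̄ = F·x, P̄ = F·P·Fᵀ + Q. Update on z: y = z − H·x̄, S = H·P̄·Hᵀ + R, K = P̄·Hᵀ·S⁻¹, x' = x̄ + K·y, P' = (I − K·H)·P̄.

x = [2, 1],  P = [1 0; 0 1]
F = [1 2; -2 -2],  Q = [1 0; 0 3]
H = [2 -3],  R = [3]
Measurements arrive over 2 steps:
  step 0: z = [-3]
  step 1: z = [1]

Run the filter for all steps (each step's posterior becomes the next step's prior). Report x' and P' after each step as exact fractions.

step 0: x̄ = F·x = [4, -6]
step 0: P̄ = F·P·Fᵀ + Q = [6 -6; -6 11]
step 0: y = z − H·x̄ = [-29]
step 0: S = H·P̄·Hᵀ + R = [198]
step 0: K = P̄·Hᵀ·S⁻¹ = [5/33; -5/22]
step 0: x' = x̄ + K·y = [-13/33, 13/22]
step 0: P' = (I − K·H)·P̄ = [16/11 9/11; 9/11 17/22]
step 1: x̄ = F·x = [26/33, -13/33]
step 1: P̄ = F·P·Fᵀ + Q = [97/11 -120/11; -120/11 203/11]
step 1: y = z − H·x̄ = [-58/33]
step 1: S = H·P̄·Hᵀ + R = [3688/11]
step 1: K = P̄·Hᵀ·S⁻¹ = [277/1844; -849/3688]
step 1: x' = x̄ + K·y = [483/922, 59/5532]
step 1: P' = (I − K·H)·P̄ = [1155/922 1263/1844; 1263/1844 2533/3688]

step 0: x' = [-13/33, 13/22], P' = [16/11 9/11; 9/11 17/22]
step 1: x' = [483/922, 59/5532], P' = [1155/922 1263/1844; 1263/1844 2533/3688]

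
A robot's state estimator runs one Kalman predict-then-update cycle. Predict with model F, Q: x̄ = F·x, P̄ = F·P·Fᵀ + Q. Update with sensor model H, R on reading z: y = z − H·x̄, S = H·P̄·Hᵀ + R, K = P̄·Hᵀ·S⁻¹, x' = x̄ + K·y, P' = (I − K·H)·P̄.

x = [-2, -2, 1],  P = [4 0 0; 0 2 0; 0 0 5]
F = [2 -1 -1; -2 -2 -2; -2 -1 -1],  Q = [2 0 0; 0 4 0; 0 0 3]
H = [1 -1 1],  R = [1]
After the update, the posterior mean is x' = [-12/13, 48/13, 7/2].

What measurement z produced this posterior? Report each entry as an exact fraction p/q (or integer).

z = [-1]

x̄ = F·x = [-3, 6, 5]
P̄ = F·P·Fᵀ + Q = [25 -2 -9; -2 48 30; -9 30 26]
S = H·P̄·Hᵀ + R = [26]
K = P̄·Hᵀ·S⁻¹ = [9/13; -10/13; -1/2]
x' − x̄ = [27/13, -30/13, -3/2] = K·y
y = (KᵀK)⁻¹·Kᵀ·(x' − x̄) = [3]
z = y + H·x̄ = [3] + [-4] = [-1]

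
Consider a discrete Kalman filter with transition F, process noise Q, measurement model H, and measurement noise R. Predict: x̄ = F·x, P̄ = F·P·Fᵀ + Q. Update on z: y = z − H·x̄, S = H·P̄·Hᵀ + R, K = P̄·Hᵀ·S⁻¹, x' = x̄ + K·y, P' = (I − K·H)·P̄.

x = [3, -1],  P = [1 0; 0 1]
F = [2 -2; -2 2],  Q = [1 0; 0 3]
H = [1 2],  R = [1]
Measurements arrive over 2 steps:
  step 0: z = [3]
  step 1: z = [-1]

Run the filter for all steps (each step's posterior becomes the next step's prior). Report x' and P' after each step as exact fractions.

step 0: x' = [9/2, -1], P' = [149/22 -39/11; -39/11 23/11]
step 1: x' = [1253/428, -217/107], P' = [12077/856 -798/107; -798/107 447/107]

step 0: x̄ = F·x = [8, -8]
step 0: P̄ = F·P·Fᵀ + Q = [9 -8; -8 11]
step 0: y = z − H·x̄ = [11]
step 0: S = H·P̄·Hᵀ + R = [22]
step 0: K = P̄·Hᵀ·S⁻¹ = [-7/22; 7/11]
step 0: x' = x̄ + K·y = [9/2, -1]
step 0: P' = (I − K·H)·P̄ = [149/22 -39/11; -39/11 23/11]
step 1: x̄ = F·x = [11, -11]
step 1: P̄ = F·P·Fᵀ + Q = [713/11 -702/11; -702/11 735/11]
step 1: y = z − H·x̄ = [10]
step 1: S = H·P̄·Hᵀ + R = [856/11]
step 1: K = P̄·Hᵀ·S⁻¹ = [-691/856; 96/107]
step 1: x' = x̄ + K·y = [1253/428, -217/107]
step 1: P' = (I − K·H)·P̄ = [12077/856 -798/107; -798/107 447/107]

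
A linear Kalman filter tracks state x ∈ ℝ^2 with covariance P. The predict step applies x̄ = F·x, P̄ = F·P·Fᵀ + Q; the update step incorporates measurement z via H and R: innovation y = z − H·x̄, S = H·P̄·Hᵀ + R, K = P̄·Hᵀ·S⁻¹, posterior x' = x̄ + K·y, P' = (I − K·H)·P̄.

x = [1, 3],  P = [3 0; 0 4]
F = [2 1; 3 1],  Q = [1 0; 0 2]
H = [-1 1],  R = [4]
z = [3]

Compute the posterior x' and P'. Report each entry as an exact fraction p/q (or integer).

x' = [6, 41/5]
P' = [29/2 33/2; 33/2 209/10]

x̄ = F·x = [5, 6]
P̄ = F·P·Fᵀ + Q = [17 22; 22 33]
y = z − H·x̄ = [2]
S = H·P̄·Hᵀ + R = [10]
K = P̄·Hᵀ·S⁻¹ = [1/2; 11/10]
x' = x̄ + K·y = [6, 41/5]
P' = (I − K·H)·P̄ = [29/2 33/2; 33/2 209/10]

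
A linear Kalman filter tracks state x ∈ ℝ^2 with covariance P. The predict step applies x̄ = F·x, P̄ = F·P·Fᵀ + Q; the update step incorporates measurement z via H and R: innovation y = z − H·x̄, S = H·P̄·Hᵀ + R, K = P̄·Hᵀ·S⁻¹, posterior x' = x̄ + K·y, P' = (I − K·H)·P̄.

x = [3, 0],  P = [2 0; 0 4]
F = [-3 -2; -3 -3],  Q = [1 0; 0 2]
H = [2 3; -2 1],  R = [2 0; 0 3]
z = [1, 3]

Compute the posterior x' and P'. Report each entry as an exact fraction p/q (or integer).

x' = [-8357/8025, 8051/8025]
P' = [2947/8025 -1246/8025; -1246/8025 2128/8025]

x̄ = F·x = [-9, -9]
P̄ = F·P·Fᵀ + Q = [35 42; 42 56]
y = z − H·x̄ = [46, -6]
S = H·P̄·Hᵀ + R = [1150 -140; -140 31]
K = P̄·Hᵀ·S⁻¹ = [1078/8025 -476/1605; 1946/8025 308/1605]
x' = x̄ + K·y = [-8357/8025, 8051/8025]
P' = (I − K·H)·P̄ = [2947/8025 -1246/8025; -1246/8025 2128/8025]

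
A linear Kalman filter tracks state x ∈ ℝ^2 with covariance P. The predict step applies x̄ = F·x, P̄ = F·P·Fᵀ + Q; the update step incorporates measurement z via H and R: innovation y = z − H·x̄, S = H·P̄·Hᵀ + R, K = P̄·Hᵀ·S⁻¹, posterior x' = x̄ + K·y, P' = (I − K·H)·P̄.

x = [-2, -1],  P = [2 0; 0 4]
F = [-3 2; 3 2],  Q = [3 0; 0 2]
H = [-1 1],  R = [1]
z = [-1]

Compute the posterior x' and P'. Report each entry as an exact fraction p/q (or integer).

x' = [-3/2, -103/39]
P' = [35/2 17; 17 682/39]

x̄ = F·x = [4, -8]
P̄ = F·P·Fᵀ + Q = [37 -2; -2 36]
y = z − H·x̄ = [11]
S = H·P̄·Hᵀ + R = [78]
K = P̄·Hᵀ·S⁻¹ = [-1/2; 19/39]
x' = x̄ + K·y = [-3/2, -103/39]
P' = (I − K·H)·P̄ = [35/2 17; 17 682/39]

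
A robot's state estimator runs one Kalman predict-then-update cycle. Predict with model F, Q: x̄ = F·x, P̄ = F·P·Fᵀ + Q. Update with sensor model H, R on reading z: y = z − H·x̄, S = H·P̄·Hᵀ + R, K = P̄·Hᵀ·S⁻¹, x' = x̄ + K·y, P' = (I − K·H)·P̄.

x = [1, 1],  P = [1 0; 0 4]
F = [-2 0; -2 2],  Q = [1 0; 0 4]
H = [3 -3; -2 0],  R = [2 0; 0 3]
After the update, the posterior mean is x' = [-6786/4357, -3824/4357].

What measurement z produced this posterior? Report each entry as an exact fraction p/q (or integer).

x̄ = F·x = [-2, 0]
P̄ = F·P·Fᵀ + Q = [5 4; 4 24]
S = H·P̄·Hᵀ + R = [191 -6; -6 23]
K = P̄·Hᵀ·S⁻¹ = [9/4357 -1892/4357; -1428/4357 -1888/4357]
x' − x̄ = [1928/4357, -3824/4357] = K·y
y = (KᵀK)⁻¹·Kᵀ·(x' − x̄) = [4, -1]
z = y + H·x̄ = [4, -1] + [-6, 4] = [-2, 3]

z = [-2, 3]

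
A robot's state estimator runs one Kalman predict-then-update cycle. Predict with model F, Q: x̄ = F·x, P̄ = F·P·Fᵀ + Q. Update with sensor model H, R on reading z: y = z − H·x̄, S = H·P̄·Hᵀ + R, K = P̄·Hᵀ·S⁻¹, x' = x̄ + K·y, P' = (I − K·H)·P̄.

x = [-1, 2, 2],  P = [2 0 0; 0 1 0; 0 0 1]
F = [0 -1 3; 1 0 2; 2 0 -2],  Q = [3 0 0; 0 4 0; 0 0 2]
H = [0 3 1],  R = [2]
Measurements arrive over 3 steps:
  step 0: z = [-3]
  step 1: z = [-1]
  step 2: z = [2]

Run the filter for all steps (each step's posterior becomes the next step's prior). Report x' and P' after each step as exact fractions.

step 0: x' = [176/53, 69/53, -360/53], P' = [617/53 138/53 -402/53; 138/53 80/53 -210/53; -402/53 -210/53 644/53]
step 1: x' = [-79155/3923, -29919/3923, 85496/3923], P' = [518489/3923 179900/3923 -538468/3923; 179900/3923 200356/11769 -594578/11769; -538468/3923 -594578/11769 1787590/11769]
step 2: x' = [195333143/3342715, 72024898/3342715, -209759086/3342715], P' = [4833067939/3342715 1749939784/3342715 -5256019688/3342715; 1749939784/3342715 637438004/3342715 -1913106758/3342715; -5256019688/3342715 -1913106758/3342715 5748336866/3342715]

step 0: x̄ = F·x = [4, 3, -6]
step 0: P̄ = F·P·Fᵀ + Q = [13 6 -6; 6 10 0; -6 0 14]
step 0: y = z − H·x̄ = [-6]
step 0: S = H·P̄·Hᵀ + R = [106]
step 0: K = P̄·Hᵀ·S⁻¹ = [6/53; 15/53; 7/53]
step 0: x' = x̄ + K·y = [176/53, 69/53, -360/53]
step 0: P' = (I − K·H)·P̄ = [617/53 138/53 -402/53; 138/53 80/53 -210/53; -402/53 -210/53 644/53]
step 1: x̄ = F·x = [-1149/53, -544/53, 1072/53]
step 1: P̄ = F·P·Fᵀ + Q = [7295/53 2940/53 -6972/53; 2940/53 1797/53 -2146/53; -6972/53 -2146/53 8366/53]
step 1: y = z − H·x̄ = [507/53]
step 1: S = H·P̄·Hᵀ + R = [11769/53]
step 1: K = P̄·Hᵀ·S⁻¹ = [616/3923; 3245/11769; 1928/11769]
step 1: x' = x̄ + K·y = [-79155/3923, -29919/3923, 85496/3923]
step 1: P' = (I − K·H)·P̄ = [518489/3923 179900/3923 -538468/3923; 179900/3923 200356/11769 -594578/11769; -538468/3923 -594578/11769 1787590/11769]
step 2: x̄ = F·x = [286407/3923, 91837/3923, -329302/3923]
step 2: P̄ = F·P·Fᵀ + Q = [19891441/11769 6528784/11769 -22686520/11769; 6528784/11769 2291287/11769 -7270234/11769; -22686520/11769 -7270234/11769 26318998/11769]
step 2: y = z − H·x̄ = [61637/3923]
step 2: S = H·P̄·Hᵀ + R = [3342715/11769]
step 2: K = P̄·Hᵀ·S⁻¹ = [-3100168/3342715; -396373/3342715; 4508296/3342715]
step 2: x' = x̄ + K·y = [195333143/3342715, 72024898/3342715, -209759086/3342715]
step 2: P' = (I − K·H)·P̄ = [4833067939/3342715 1749939784/3342715 -5256019688/3342715; 1749939784/3342715 637438004/3342715 -1913106758/3342715; -5256019688/3342715 -1913106758/3342715 5748336866/3342715]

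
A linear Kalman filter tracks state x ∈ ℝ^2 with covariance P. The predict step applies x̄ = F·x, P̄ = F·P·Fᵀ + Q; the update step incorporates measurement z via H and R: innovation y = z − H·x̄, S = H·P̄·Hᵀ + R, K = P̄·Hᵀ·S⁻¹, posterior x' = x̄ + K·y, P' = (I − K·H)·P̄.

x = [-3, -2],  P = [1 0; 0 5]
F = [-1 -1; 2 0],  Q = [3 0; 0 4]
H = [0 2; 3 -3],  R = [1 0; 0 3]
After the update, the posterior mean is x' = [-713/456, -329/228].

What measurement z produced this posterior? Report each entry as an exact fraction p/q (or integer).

z = [-3, -1]

x̄ = F·x = [5, -6]
P̄ = F·P·Fᵀ + Q = [9 -2; -2 8]
S = H·P̄·Hᵀ + R = [33 -60; -60 192]
K = P̄·Hᵀ·S⁻¹ = [101/228 283/912; 53/114 -5/456]
x' − x̄ = [-2993/456, 1039/228] = K·y
y = (KᵀK)⁻¹·Kᵀ·(x' − x̄) = [9, -34]
z = y + H·x̄ = [9, -34] + [-12, 33] = [-3, -1]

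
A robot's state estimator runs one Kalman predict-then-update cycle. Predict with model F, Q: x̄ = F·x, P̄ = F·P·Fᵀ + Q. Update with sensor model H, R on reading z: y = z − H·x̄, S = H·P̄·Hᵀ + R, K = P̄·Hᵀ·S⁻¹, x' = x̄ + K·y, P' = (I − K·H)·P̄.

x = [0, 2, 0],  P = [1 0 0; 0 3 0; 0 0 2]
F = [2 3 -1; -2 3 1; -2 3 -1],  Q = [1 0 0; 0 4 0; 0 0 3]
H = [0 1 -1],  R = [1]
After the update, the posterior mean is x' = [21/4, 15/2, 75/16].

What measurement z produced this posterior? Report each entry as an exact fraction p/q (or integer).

z = [3]

x̄ = F·x = [6, 6, 6]
P̄ = F·P·Fᵀ + Q = [34 21 25; 21 37 29; 25 29 36]
S = H·P̄·Hᵀ + R = [16]
K = P̄·Hᵀ·S⁻¹ = [-1/4; 1/2; -7/16]
x' − x̄ = [-3/4, 3/2, -21/16] = K·y
y = (KᵀK)⁻¹·Kᵀ·(x' − x̄) = [3]
z = y + H·x̄ = [3] + [0] = [3]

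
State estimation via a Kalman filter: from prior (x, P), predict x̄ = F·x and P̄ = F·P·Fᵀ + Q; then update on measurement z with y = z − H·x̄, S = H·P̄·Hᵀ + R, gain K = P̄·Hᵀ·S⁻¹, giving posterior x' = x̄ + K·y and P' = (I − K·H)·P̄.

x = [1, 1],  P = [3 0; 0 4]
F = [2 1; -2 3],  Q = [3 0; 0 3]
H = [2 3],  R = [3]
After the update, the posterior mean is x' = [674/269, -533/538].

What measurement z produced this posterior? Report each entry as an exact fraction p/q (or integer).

z = [2]

x̄ = F·x = [3, 1]
P̄ = F·P·Fᵀ + Q = [19 0; 0 51]
S = H·P̄·Hᵀ + R = [538]
K = P̄·Hᵀ·S⁻¹ = [19/269; 153/538]
x' − x̄ = [-133/269, -1071/538] = K·y
y = (KᵀK)⁻¹·Kᵀ·(x' − x̄) = [-7]
z = y + H·x̄ = [-7] + [9] = [2]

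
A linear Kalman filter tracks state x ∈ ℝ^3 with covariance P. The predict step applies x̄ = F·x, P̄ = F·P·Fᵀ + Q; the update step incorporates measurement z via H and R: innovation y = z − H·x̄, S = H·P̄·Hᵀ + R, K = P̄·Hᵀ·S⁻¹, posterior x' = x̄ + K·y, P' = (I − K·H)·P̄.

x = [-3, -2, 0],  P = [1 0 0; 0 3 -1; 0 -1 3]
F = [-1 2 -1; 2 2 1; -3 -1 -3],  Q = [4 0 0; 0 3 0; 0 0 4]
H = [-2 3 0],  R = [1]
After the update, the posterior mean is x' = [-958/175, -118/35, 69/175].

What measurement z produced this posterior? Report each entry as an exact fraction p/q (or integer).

z = [1]

x̄ = F·x = [-1, -10, 11]
P̄ = F·P·Fᵀ + Q = [24 7 11; 7 18 -14; 11 -14 37]
S = H·P̄·Hᵀ + R = [175]
K = P̄·Hᵀ·S⁻¹ = [-27/175; 8/35; -64/175]
x' − x̄ = [-783/175, 232/35, -1856/175] = K·y
y = (KᵀK)⁻¹·Kᵀ·(x' − x̄) = [29]
z = y + H·x̄ = [29] + [-28] = [1]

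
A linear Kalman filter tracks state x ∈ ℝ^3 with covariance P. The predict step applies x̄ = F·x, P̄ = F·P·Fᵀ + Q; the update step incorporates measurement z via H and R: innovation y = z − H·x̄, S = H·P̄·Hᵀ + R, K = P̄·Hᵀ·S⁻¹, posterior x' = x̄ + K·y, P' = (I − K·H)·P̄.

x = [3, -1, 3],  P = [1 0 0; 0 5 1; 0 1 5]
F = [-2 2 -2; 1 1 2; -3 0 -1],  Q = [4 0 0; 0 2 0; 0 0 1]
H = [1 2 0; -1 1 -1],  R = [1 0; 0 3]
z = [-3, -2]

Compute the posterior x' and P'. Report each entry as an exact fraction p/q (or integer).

x' = [16138/9555, -7542/3185, -404/147]
P' = [23368/9555 -3362/3185 -302/147; -3362/3185 2204/3185 50/49; -302/147 50/49 1129/294]

x̄ = F·x = [-14, 8, -12]
P̄ = F·P·Fᵀ + Q = [40 -10 14; -10 32 -14; 14 -14 15]
y = z − H·x̄ = [-5, -36]
S = H·P̄·Hᵀ + R = [129 48; 48 166]
K = P̄·Hᵀ·S⁻¹ = [3196/9555 -1536/3185; 1046/3185 772/3185; -2/147 -25/98]
x' = x̄ + K·y = [16138/9555, -7542/3185, -404/147]
P' = (I − K·H)·P̄ = [23368/9555 -3362/3185 -302/147; -3362/3185 2204/3185 50/49; -302/147 50/49 1129/294]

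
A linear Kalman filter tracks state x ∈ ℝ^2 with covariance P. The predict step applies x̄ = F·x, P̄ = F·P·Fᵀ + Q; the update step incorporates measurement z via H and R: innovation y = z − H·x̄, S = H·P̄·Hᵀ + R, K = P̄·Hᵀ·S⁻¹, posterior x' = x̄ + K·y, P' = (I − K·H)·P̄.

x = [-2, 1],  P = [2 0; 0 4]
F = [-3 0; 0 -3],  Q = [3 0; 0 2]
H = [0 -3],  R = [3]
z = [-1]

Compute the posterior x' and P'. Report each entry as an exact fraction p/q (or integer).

x̄ = F·x = [6, -3]
P̄ = F·P·Fᵀ + Q = [21 0; 0 38]
y = z − H·x̄ = [-10]
S = H·P̄·Hᵀ + R = [345]
K = P̄·Hᵀ·S⁻¹ = [0; -38/115]
x' = x̄ + K·y = [6, 7/23]
P' = (I − K·H)·P̄ = [21 0; 0 38/115]

x' = [6, 7/23]
P' = [21 0; 0 38/115]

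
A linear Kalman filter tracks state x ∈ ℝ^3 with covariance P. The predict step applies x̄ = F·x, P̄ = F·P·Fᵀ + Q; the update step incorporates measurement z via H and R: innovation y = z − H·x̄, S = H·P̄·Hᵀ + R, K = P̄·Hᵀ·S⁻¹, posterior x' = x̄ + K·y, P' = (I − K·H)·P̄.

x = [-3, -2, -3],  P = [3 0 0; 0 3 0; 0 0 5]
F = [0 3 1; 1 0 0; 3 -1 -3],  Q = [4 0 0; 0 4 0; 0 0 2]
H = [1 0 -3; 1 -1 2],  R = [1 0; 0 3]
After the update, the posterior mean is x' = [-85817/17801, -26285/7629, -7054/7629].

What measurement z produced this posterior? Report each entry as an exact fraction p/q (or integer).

x̄ = F·x = [-9, -3, 2]
P̄ = F·P·Fᵀ + Q = [36 0 -24; 0 7 9; -24 9 77]
S = H·P̄·Hᵀ + R = [874 -375; -375 222]
K = P̄·Hᵀ·S⁻¹ = [6492/17801 10004/17801; -89/2543 -73/7629; -535/2543 1447/7629]
x' − x̄ = [74392/17801, -3398/7629, -22312/7629] = K·y
y = (KᵀK)⁻¹·Kᵀ·(x' − x̄) = [13, -1]
z = y + H·x̄ = [13, -1] + [-15, -2] = [-2, -3]

z = [-2, -3]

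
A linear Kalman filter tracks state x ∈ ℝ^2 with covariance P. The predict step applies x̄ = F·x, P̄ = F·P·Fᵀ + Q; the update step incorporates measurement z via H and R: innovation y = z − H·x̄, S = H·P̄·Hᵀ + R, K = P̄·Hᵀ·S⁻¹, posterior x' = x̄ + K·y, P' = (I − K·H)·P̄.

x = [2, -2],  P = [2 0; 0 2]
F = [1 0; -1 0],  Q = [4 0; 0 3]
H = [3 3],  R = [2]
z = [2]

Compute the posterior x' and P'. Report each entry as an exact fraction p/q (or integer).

x̄ = F·x = [2, -2]
P̄ = F·P·Fᵀ + Q = [6 -2; -2 5]
y = z − H·x̄ = [2]
S = H·P̄·Hᵀ + R = [65]
K = P̄·Hᵀ·S⁻¹ = [12/65; 9/65]
x' = x̄ + K·y = [154/65, -112/65]
P' = (I − K·H)·P̄ = [246/65 -238/65; -238/65 244/65]

x' = [154/65, -112/65]
P' = [246/65 -238/65; -238/65 244/65]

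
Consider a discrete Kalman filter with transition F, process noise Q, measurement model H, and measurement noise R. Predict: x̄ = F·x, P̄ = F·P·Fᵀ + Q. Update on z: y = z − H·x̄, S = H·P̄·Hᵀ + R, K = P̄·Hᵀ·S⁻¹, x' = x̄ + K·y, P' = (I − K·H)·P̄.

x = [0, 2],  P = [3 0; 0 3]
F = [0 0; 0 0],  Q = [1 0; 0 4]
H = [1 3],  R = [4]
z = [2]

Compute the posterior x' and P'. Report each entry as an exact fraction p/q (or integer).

x̄ = F·x = [0, 0]
P̄ = F·P·Fᵀ + Q = [1 0; 0 4]
y = z − H·x̄ = [2]
S = H·P̄·Hᵀ + R = [41]
K = P̄·Hᵀ·S⁻¹ = [1/41; 12/41]
x' = x̄ + K·y = [2/41, 24/41]
P' = (I − K·H)·P̄ = [40/41 -12/41; -12/41 20/41]

x' = [2/41, 24/41]
P' = [40/41 -12/41; -12/41 20/41]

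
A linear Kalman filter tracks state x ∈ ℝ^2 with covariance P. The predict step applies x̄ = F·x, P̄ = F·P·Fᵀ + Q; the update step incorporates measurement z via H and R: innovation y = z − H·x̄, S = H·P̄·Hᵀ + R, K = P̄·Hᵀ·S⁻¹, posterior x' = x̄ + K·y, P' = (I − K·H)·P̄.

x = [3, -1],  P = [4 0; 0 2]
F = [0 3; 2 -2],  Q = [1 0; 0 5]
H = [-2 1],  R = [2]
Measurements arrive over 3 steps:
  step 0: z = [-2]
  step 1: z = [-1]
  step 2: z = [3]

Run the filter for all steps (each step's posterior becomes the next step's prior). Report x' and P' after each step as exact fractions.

step 0: x' = [67/31, 392/155], P' = [89/31 158/31; 158/31 1686/155]
step 1: x' = [116062/86109, 47131/28703], P' = [138811/86109 68518/28703; 68518/28703 146190/28703]
step 2: x' = [-13942397/22993195, 38780097/22993195], P' = [36684781/22993195 54440414/22993195; 54440414/22993195 116664486/22993195]

step 0: x̄ = F·x = [-3, 8]
step 0: P̄ = F·P·Fᵀ + Q = [19 -12; -12 29]
step 0: y = z − H·x̄ = [-16]
step 0: S = H·P̄·Hᵀ + R = [155]
step 0: K = P̄·Hᵀ·S⁻¹ = [-10/31; 53/155]
step 0: x' = x̄ + K·y = [67/31, 392/155]
step 0: P' = (I − K·H)·P̄ = [89/31 158/31; 158/31 1686/155]
step 1: x̄ = F·x = [1176/155, -114/155]
step 1: P̄ = F·P·Fᵀ + Q = [15329/155 -5376/155; -5376/155 2979/155]
step 1: y = z − H·x̄ = [2311/155]
step 1: S = H·P̄·Hᵀ + R = [86109/155]
step 1: K = P̄·Hᵀ·S⁻¹ = [-36034/86109; 4577/28703]
step 1: x' = x̄ + K·y = [116062/86109, 47131/28703]
step 1: P' = (I − K·H)·P̄ = [138811/86109 68518/28703; 68518/28703 146190/28703]
step 2: x̄ = F·x = [141393/28703, -50662/86109]
step 2: P̄ = F·P·Fᵀ + Q = [1344413/28703 -466032/28703; -466032/28703 1095637/86109]
step 2: y = z − H·x̄ = [1157347/86109]
step 2: S = H·P̄·Hᵀ + R = [22993195/86109]
step 2: K = P̄·Hᵀ·S⁻¹ = [-9464574/22993195; 3891829/22993195]
step 2: x' = x̄ + K·y = [-13942397/22993195, 38780097/22993195]
step 2: P' = (I − K·H)·P̄ = [36684781/22993195 54440414/22993195; 54440414/22993195 116664486/22993195]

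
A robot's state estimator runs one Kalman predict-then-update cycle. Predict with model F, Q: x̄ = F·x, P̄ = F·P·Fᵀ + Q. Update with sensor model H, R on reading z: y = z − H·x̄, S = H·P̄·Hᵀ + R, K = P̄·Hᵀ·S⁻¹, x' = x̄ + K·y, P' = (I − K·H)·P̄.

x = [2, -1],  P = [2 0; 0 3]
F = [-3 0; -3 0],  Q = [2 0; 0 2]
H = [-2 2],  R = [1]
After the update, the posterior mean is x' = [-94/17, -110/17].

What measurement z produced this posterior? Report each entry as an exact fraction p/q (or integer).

z = [-2]

x̄ = F·x = [-6, -6]
P̄ = F·P·Fᵀ + Q = [20 18; 18 20]
S = H·P̄·Hᵀ + R = [17]
K = P̄·Hᵀ·S⁻¹ = [-4/17; 4/17]
x' − x̄ = [8/17, -8/17] = K·y
y = (KᵀK)⁻¹·Kᵀ·(x' − x̄) = [-2]
z = y + H·x̄ = [-2] + [0] = [-2]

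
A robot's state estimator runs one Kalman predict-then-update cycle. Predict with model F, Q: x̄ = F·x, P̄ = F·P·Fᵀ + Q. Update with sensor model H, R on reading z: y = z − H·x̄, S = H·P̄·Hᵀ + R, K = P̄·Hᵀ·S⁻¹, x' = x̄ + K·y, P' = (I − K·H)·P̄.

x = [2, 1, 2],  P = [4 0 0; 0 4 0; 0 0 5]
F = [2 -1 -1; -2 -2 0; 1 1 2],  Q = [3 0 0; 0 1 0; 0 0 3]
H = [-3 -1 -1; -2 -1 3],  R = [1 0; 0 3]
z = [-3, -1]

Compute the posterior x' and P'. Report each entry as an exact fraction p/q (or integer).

x' = [149437/92999, -179289/92999, 14230/92999]
P' = [281796/92999 -749916/92999 -65434/92999; -749916/92999 2062935/92999 173642/92999; -65434/92999 173642/92999 38153/92999]

x̄ = F·x = [1, -6, 7]
P̄ = F·P·Fᵀ + Q = [28 -8 -6; -8 33 -16; -6 -16 31]
y = z − H·x̄ = [1, -26]
S = H·P̄·Hᵀ + R = [201 142; 142 563]
K = P̄·Hᵀ·S⁻¹ = [-30038/92999 -3326/92999; 13171/92999 -14059/92999; -15493/92999 23895/92999]
x' = x̄ + K·y = [149437/92999, -179289/92999, 14230/92999]
P' = (I − K·H)·P̄ = [281796/92999 -749916/92999 -65434/92999; -749916/92999 2062935/92999 173642/92999; -65434/92999 173642/92999 38153/92999]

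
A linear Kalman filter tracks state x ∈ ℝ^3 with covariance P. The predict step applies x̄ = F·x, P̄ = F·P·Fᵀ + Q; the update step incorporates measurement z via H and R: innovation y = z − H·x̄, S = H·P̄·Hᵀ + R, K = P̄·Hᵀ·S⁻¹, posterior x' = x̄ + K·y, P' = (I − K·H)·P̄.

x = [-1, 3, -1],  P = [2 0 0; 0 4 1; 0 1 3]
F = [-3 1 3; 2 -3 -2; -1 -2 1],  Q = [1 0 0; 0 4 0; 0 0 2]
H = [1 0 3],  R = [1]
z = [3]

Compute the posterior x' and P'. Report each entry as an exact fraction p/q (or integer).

x̄ = F·x = [3, -9, -6]
P̄ = F·P·Fᵀ + Q = [56 -53 2; -53 72 15; 2 15 19]
y = z − H·x̄ = [18]
S = H·P̄·Hᵀ + R = [240]
K = P̄·Hᵀ·S⁻¹ = [31/120; -1/30; 59/240]
x' = x̄ + K·y = [153/20, -48/5, -63/40]
P' = (I − K·H)·P̄ = [2399/60 -764/15 -1589/120; -764/15 1076/15 509/30; -1589/120 509/30 1079/240]

x' = [153/20, -48/5, -63/40]
P' = [2399/60 -764/15 -1589/120; -764/15 1076/15 509/30; -1589/120 509/30 1079/240]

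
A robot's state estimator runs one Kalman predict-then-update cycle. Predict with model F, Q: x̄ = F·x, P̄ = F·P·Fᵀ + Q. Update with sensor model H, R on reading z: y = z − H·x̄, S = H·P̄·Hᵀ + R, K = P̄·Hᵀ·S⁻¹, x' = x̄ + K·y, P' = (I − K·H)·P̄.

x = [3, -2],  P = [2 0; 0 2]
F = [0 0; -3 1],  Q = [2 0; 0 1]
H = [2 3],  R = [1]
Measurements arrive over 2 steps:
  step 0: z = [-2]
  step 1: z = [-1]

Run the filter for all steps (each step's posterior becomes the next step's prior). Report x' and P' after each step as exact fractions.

step 0: x̄ = F·x = [0, -11]
step 0: P̄ = F·P·Fᵀ + Q = [2 0; 0 21]
step 0: y = z − H·x̄ = [31]
step 0: S = H·P̄·Hᵀ + R = [198]
step 0: K = P̄·Hᵀ·S⁻¹ = [2/99; 7/22]
step 0: x' = x̄ + K·y = [62/99, -25/22]
step 0: P' = (I − K·H)·P̄ = [190/99 -14/11; -14/11 21/22]
step 1: x̄ = F·x = [0, -199/66]
step 1: P̄ = F·P·Fᵀ + Q = [2 0; 0 591/22]
step 1: y = z − H·x̄ = [177/22]
step 1: S = H·P̄·Hᵀ + R = [5517/22]
step 1: K = P̄·Hᵀ·S⁻¹ = [88/5517; 197/613]
step 1: x' = x̄ + K·y = [236/1839, -790/1839]
step 1: P' = (I − K·H)·P̄ = [10682/5517 -788/613; -788/613 591/613]

step 0: x' = [62/99, -25/22], P' = [190/99 -14/11; -14/11 21/22]
step 1: x' = [236/1839, -790/1839], P' = [10682/5517 -788/613; -788/613 591/613]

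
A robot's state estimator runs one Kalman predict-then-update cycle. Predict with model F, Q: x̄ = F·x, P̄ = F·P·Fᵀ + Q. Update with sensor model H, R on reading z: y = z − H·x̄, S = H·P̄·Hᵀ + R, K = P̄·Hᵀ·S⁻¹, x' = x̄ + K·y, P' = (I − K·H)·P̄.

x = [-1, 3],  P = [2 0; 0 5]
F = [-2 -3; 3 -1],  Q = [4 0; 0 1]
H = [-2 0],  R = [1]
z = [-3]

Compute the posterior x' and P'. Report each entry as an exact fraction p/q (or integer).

x' = [335/229, -1272/229]
P' = [57/229 3/229; 3/229 5460/229]

x̄ = F·x = [-7, -6]
P̄ = F·P·Fᵀ + Q = [57 3; 3 24]
y = z − H·x̄ = [-17]
S = H·P̄·Hᵀ + R = [229]
K = P̄·Hᵀ·S⁻¹ = [-114/229; -6/229]
x' = x̄ + K·y = [335/229, -1272/229]
P' = (I − K·H)·P̄ = [57/229 3/229; 3/229 5460/229]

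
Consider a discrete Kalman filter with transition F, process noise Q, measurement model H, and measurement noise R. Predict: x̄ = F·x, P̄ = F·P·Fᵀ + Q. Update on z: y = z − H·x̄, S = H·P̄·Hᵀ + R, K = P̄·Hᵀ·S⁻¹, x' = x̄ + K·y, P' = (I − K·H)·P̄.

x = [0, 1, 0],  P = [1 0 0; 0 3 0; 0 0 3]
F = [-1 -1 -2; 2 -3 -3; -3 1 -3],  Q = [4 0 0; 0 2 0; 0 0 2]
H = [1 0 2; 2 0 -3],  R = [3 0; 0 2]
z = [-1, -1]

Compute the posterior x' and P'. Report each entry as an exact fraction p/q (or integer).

x' = [-6323/8507, -17835/8507, -1233/8507]
P' = [17480/25521 25525/25521 7052/25521; 25525/25521 658325/25521 8458/25521; 7052/25521 8458/25521 7190/25521]

x̄ = F·x = [-1, -3, 1]
P̄ = F·P·Fᵀ + Q = [20 25 18; 25 60 12; 18 12 41]
y = z − H·x̄ = [-2, 4]
S = H·P̄·Hᵀ + R = [259 -188; -188 235]
K = P̄·Hᵀ·S⁻¹ = [224/543 6902/25521; 301/543 12838/25521; 152/543 -3733/25521]
x' = x̄ + K·y = [-6323/8507, -17835/8507, -1233/8507]
P' = (I − K·H)·P̄ = [17480/25521 25525/25521 7052/25521; 25525/25521 658325/25521 8458/25521; 7052/25521 8458/25521 7190/25521]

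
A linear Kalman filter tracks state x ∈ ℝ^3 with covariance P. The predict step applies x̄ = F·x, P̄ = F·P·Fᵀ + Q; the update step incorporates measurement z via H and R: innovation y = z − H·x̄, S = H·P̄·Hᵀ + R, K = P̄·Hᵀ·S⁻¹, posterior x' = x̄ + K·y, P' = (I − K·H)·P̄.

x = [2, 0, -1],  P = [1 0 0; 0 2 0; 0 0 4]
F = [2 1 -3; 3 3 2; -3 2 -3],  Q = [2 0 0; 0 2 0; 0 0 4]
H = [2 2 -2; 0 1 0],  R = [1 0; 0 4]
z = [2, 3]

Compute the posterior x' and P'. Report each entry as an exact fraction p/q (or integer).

x̄ = F·x = [7, 4, -3]
P̄ = F·P·Fᵀ + Q = [44 -12 34; -12 45 -21; 34 -21 57]
y = z − H·x̄ = [-26, -1]
S = H·P̄·Hᵀ + R = [385 108; 108 49]
K = P̄·Hᵀ·S⁻¹ = [1100/7201 -4188/7201; 432/7201 5661/7201; -2044/7201 1419/7201]
x' = x̄ + K·y = [25995/7201, 11911/7201, 30122/7201]
P' = (I − K·H)·P̄ = [270988/7201 -16752/7201 253686/7201; -16752/7201 22644/7201 5676/7201; 253686/7201 5676/7201 260384/7201]

x' = [25995/7201, 11911/7201, 30122/7201]
P' = [270988/7201 -16752/7201 253686/7201; -16752/7201 22644/7201 5676/7201; 253686/7201 5676/7201 260384/7201]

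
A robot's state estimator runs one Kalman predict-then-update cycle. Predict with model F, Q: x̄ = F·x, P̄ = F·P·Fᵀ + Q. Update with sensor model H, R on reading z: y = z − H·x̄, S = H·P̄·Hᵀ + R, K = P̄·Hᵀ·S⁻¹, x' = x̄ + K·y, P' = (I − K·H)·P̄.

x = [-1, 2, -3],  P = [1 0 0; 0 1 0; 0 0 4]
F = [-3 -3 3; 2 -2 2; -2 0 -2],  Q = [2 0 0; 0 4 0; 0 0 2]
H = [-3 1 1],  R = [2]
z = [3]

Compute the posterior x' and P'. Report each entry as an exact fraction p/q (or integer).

x̄ = F·x = [-12, -12, 8]
P̄ = F·P·Fᵀ + Q = [56 24 -18; 24 28 -20; -18 -20 22]
y = z − H·x̄ = [-29]
S = H·P̄·Hᵀ + R = [480]
K = P̄·Hᵀ·S⁻¹ = [-27/80; -2/15; 7/60]
x' = x̄ + K·y = [-177/80, -122/15, 277/60]
P' = (I − K·H)·P̄ = [53/40 12/5 9/10; 12/5 292/15 -188/15; 9/10 -188/15 232/15]

x' = [-177/80, -122/15, 277/60]
P' = [53/40 12/5 9/10; 12/5 292/15 -188/15; 9/10 -188/15 232/15]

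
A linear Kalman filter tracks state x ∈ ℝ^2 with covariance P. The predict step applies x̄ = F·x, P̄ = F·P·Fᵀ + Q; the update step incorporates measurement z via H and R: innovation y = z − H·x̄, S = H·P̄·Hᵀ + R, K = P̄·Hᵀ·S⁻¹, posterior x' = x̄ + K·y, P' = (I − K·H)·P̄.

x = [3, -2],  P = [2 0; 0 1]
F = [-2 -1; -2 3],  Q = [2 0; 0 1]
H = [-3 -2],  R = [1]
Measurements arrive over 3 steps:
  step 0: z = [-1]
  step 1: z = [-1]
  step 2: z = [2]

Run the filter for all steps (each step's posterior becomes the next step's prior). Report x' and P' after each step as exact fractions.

step 0: x' = [663/232, -897/232], P' = [703/232 -1033/232; -1033/232 1575/232]
step 1: x' = [-9122/151791, 84802/151791], P' = [282947/151791 -421123/151791; -421123/151791 664628/151791]
step 2: x' = [-8001186/12606985, -2701426/63034925], P' = [4699018/2521397 -34953504/12606985; -34953504/12606985 275703581/63034925]

step 0: x̄ = F·x = [-4, -12]
step 0: P̄ = F·P·Fᵀ + Q = [11 5; 5 18]
step 0: y = z − H·x̄ = [-37]
step 0: S = H·P̄·Hᵀ + R = [232]
step 0: K = P̄·Hᵀ·S⁻¹ = [-43/232; -51/232]
step 0: x' = x̄ + K·y = [663/232, -897/232]
step 0: P' = (I − K·H)·P̄ = [703/232 -1033/232; -1033/232 1575/232]
step 1: x̄ = F·x = [-429/232, -4017/232]
step 1: P̄ = F·P·Fᵀ + Q = [719/232 2219/232; 2219/232 29615/232]
step 1: y = z − H·x̄ = [-9553/232]
step 1: S = H·P̄·Hᵀ + R = [151791/232]
step 1: K = P̄·Hᵀ·S⁻¹ = [-6595/151791; -65887/151791]
step 1: x' = x̄ + K·y = [-9122/151791, 84802/151791]
step 1: P' = (I − K·H)·P̄ = [282947/151791 -421123/151791; -421123/151791 664628/151791]
step 2: x̄ = F·x = [-22186/50597, 14350/7989]
step 2: P̄ = F·P·Fᵀ + Q = [138502/50597 14428/2663; 14428/2663 648353/7989]
step 2: y = z − H·x̄ = [649208/151791]
step 2: S = H·P̄·Hᵀ + R = [63034925/151791]
step 2: K = P̄·Hᵀ·S⁻¹ = [-578262/12606985; -27104602/63034925]
step 2: x' = x̄ + K·y = [-8001186/12606985, -2701426/63034925]
step 2: P' = (I − K·H)·P̄ = [4699018/2521397 -34953504/12606985; -34953504/12606985 275703581/63034925]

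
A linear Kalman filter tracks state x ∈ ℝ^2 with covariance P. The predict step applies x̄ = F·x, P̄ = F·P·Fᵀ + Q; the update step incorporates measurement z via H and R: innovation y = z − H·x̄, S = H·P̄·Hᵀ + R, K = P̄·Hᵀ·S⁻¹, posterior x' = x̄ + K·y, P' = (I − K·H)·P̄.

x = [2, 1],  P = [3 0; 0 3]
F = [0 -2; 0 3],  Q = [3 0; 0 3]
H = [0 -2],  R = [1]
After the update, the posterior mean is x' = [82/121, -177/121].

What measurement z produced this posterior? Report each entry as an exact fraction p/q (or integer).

z = [3]

x̄ = F·x = [-2, 3]
P̄ = F·P·Fᵀ + Q = [15 -18; -18 30]
S = H·P̄·Hᵀ + R = [121]
K = P̄·Hᵀ·S⁻¹ = [36/121; -60/121]
x' − x̄ = [324/121, -540/121] = K·y
y = (KᵀK)⁻¹·Kᵀ·(x' − x̄) = [9]
z = y + H·x̄ = [9] + [-6] = [3]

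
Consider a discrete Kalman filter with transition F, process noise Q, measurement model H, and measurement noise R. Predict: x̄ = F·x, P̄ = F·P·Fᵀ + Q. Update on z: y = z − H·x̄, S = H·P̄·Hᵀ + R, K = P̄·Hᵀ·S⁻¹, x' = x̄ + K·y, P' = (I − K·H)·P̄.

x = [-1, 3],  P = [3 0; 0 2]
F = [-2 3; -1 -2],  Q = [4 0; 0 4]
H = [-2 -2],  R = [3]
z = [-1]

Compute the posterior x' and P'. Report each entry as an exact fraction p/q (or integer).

x' = [1045/151, -953/151]
P' = [1998/151 -1914/151; -1914/151 1941/151]

x̄ = F·x = [11, -5]
P̄ = F·P·Fᵀ + Q = [34 -6; -6 15]
y = z − H·x̄ = [11]
S = H·P̄·Hᵀ + R = [151]
K = P̄·Hᵀ·S⁻¹ = [-56/151; -18/151]
x' = x̄ + K·y = [1045/151, -953/151]
P' = (I − K·H)·P̄ = [1998/151 -1914/151; -1914/151 1941/151]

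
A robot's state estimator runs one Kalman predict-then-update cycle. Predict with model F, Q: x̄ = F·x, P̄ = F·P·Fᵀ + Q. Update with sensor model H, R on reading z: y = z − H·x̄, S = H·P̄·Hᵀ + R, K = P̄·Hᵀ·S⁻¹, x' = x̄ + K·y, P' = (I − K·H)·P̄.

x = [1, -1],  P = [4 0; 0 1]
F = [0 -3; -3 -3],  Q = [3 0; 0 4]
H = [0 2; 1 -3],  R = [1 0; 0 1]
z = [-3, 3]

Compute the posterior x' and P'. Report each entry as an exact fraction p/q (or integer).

x̄ = F·x = [3, 0]
P̄ = F·P·Fᵀ + Q = [12 9; 9 49]
y = z − H·x̄ = [-3, 0]
S = H·P̄·Hᵀ + R = [197 -276; -276 400]
K = P̄·Hᵀ·S⁻¹ = [765/656 2013/2624; 139/328 -69/1312]
x' = x̄ + K·y = [-327/656, -417/328]
P' = (I − K·H)·P̄ = [6603/2624 765/1312; 765/1312 139/656]

x' = [-327/656, -417/328]
P' = [6603/2624 765/1312; 765/1312 139/656]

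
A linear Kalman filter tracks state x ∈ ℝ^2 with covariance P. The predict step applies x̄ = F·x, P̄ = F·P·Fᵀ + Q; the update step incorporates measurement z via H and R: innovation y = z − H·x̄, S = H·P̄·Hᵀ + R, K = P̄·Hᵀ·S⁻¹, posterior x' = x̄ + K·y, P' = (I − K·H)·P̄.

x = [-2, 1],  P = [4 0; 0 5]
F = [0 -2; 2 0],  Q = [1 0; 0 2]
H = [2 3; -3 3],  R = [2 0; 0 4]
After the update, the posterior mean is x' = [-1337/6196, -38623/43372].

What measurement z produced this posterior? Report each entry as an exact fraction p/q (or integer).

x̄ = F·x = [-2, -4]
P̄ = F·P·Fᵀ + Q = [21 0; 0 18]
S = H·P̄·Hᵀ + R = [248 36; 36 355]
K = P̄·Hᵀ·S⁻¹ = [1227/6196 -306/1549; 8613/43372 1431/10843]
x' − x̄ = [11055/6196, 134865/43372] = K·y
y = (KᵀK)⁻¹·Kᵀ·(x' − x̄) = [13, 4]
z = y + H·x̄ = [13, 4] + [-16, -6] = [-3, -2]

z = [-3, -2]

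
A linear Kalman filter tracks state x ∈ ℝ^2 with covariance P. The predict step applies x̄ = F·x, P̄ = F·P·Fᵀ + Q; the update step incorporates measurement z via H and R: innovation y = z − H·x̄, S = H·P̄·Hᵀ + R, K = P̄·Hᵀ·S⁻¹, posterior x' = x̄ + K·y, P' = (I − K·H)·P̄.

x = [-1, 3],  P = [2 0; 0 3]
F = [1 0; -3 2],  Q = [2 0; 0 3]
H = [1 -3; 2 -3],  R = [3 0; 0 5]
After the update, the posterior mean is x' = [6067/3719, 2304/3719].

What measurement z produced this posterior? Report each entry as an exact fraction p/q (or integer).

x̄ = F·x = [-1, 9]
P̄ = F·P·Fᵀ + Q = [4 -6; -6 33]
S = H·P̄·Hᵀ + R = [340 359; 359 390]
K = P̄·Hᵀ·S⁻¹ = [-754/3719 942/3719; -1101/3719 -45/3719]
x' − x̄ = [9786/3719, -31167/3719] = K·y
y = (KᵀK)⁻¹·Kᵀ·(x' − x̄) = [27, 32]
z = y + H·x̄ = [27, 32] + [-28, -29] = [-1, 3]

z = [-1, 3]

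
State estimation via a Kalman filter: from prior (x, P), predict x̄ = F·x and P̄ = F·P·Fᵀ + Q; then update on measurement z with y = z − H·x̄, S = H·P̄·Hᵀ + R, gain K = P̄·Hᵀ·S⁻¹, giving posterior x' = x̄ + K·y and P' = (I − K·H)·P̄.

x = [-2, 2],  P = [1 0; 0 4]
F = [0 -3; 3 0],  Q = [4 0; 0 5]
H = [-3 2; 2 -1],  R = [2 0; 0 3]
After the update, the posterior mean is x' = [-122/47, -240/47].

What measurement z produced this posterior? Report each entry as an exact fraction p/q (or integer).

x̄ = F·x = [-6, -6]
P̄ = F·P·Fᵀ + Q = [40 0; 0 14]
S = H·P̄·Hᵀ + R = [418 -268; -268 177]
K = P̄·Hᵀ·S⁻¹ = [100/1081 640/1081; 602/1081 826/1081]
x' − x̄ = [160/47, 42/47] = K·y
y = (KᵀK)⁻¹·Kᵀ·(x' − x̄) = [-8, 7]
z = y + H·x̄ = [-8, 7] + [6, -6] = [-2, 1]

z = [-2, 1]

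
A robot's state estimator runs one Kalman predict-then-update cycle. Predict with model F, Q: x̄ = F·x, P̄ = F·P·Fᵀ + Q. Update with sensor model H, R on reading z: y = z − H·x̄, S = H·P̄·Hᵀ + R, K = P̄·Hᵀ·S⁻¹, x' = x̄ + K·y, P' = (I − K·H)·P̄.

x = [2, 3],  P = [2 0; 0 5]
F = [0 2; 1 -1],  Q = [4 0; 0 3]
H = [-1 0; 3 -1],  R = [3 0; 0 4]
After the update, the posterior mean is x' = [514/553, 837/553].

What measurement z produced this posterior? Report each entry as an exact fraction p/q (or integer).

z = [-1, 1]

x̄ = F·x = [6, -1]
P̄ = F·P·Fᵀ + Q = [24 -10; -10 10]
S = H·P̄·Hᵀ + R = [27 -82; -82 290]
K = P̄·Hᵀ·S⁻¹ = [-118/553 123/553; -190/553 -130/553]
x' − x̄ = [-2804/553, 1390/553] = K·y
y = (KᵀK)⁻¹·Kᵀ·(x' − x̄) = [5, -18]
z = y + H·x̄ = [5, -18] + [-6, 19] = [-1, 1]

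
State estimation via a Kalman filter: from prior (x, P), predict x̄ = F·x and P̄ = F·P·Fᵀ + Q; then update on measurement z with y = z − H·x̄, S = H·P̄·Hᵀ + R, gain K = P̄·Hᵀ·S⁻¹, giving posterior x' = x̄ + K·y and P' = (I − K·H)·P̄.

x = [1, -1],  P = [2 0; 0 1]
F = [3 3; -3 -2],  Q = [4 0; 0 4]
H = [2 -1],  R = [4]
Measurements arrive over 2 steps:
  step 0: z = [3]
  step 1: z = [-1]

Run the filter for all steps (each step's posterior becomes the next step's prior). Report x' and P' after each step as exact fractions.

step 0: x̄ = F·x = [0, -1]
step 0: P̄ = F·P·Fᵀ + Q = [31 -24; -24 26]
step 0: y = z − H·x̄ = [2]
step 0: S = H·P̄·Hᵀ + R = [250]
step 0: K = P̄·Hᵀ·S⁻¹ = [43/125; -37/125]
step 0: x' = x̄ + K·y = [86/125, -199/125]
step 0: P' = (I − K·H)·P̄ = [177/125 182/125; 182/125 512/125]
step 1: x̄ = F·x = [-339/125, 28/25]
step 1: P̄ = F·P·Fᵀ + Q = [9977/125 -1479/25; -1479/25 253/5]
step 1: y = z − H·x̄ = [693/125]
step 1: S = H·P̄·Hᵀ + R = [76313/125]
step 1: K = P̄·Hᵀ·S⁻¹ = [27349/76313; -21115/76313]
step 1: x' = x̄ + K·y = [-55338/76313, -31591/76313]
step 1: P' = (I − K·H)·P̄ = [107256/76313 105116/76313; 105116/76313 294692/76313]

step 0: x' = [86/125, -199/125], P' = [177/125 182/125; 182/125 512/125]
step 1: x' = [-55338/76313, -31591/76313], P' = [107256/76313 105116/76313; 105116/76313 294692/76313]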